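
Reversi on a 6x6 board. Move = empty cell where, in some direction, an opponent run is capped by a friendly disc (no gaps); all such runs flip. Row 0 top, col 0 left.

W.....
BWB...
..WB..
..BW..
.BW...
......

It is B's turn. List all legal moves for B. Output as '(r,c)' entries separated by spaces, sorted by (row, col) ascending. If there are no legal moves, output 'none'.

Answer: (2,1) (3,4) (4,3) (5,2)

Derivation:
(0,1): no bracket -> illegal
(0,2): no bracket -> illegal
(1,3): no bracket -> illegal
(2,0): no bracket -> illegal
(2,1): flips 1 -> legal
(2,4): no bracket -> illegal
(3,1): no bracket -> illegal
(3,4): flips 1 -> legal
(4,3): flips 2 -> legal
(4,4): no bracket -> illegal
(5,1): no bracket -> illegal
(5,2): flips 1 -> legal
(5,3): no bracket -> illegal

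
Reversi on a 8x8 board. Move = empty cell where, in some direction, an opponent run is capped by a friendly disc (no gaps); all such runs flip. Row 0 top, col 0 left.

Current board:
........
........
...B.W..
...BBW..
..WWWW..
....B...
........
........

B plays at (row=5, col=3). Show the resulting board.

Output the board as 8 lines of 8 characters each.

Place B at (5,3); scan 8 dirs for brackets.
Dir NW: opp run (4,2), next='.' -> no flip
Dir N: opp run (4,3) capped by B -> flip
Dir NE: opp run (4,4) (3,5), next='.' -> no flip
Dir W: first cell '.' (not opp) -> no flip
Dir E: first cell 'B' (not opp) -> no flip
Dir SW: first cell '.' (not opp) -> no flip
Dir S: first cell '.' (not opp) -> no flip
Dir SE: first cell '.' (not opp) -> no flip
All flips: (4,3)

Answer: ........
........
...B.W..
...BBW..
..WBWW..
...BB...
........
........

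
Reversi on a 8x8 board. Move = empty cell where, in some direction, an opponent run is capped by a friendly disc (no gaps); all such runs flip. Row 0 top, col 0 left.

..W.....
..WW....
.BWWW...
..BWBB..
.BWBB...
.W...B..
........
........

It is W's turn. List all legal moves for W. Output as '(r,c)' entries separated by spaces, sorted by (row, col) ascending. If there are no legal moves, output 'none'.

Answer: (2,0) (3,0) (3,1) (3,6) (4,0) (4,5) (4,6) (5,0) (5,3) (5,4) (6,6)

Derivation:
(1,0): no bracket -> illegal
(1,1): no bracket -> illegal
(2,0): flips 1 -> legal
(2,5): no bracket -> illegal
(2,6): no bracket -> illegal
(3,0): flips 1 -> legal
(3,1): flips 2 -> legal
(3,6): flips 2 -> legal
(4,0): flips 1 -> legal
(4,5): flips 3 -> legal
(4,6): flips 1 -> legal
(5,0): flips 2 -> legal
(5,2): no bracket -> illegal
(5,3): flips 1 -> legal
(5,4): flips 2 -> legal
(5,6): no bracket -> illegal
(6,4): no bracket -> illegal
(6,5): no bracket -> illegal
(6,6): flips 2 -> legal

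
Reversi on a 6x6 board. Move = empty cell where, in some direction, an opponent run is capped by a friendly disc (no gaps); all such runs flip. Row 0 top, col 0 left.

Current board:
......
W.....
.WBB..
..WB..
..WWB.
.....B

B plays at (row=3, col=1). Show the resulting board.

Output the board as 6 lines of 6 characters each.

Answer: ......
W.....
.WBB..
.BBB..
..WWB.
.....B

Derivation:
Place B at (3,1); scan 8 dirs for brackets.
Dir NW: first cell '.' (not opp) -> no flip
Dir N: opp run (2,1), next='.' -> no flip
Dir NE: first cell 'B' (not opp) -> no flip
Dir W: first cell '.' (not opp) -> no flip
Dir E: opp run (3,2) capped by B -> flip
Dir SW: first cell '.' (not opp) -> no flip
Dir S: first cell '.' (not opp) -> no flip
Dir SE: opp run (4,2), next='.' -> no flip
All flips: (3,2)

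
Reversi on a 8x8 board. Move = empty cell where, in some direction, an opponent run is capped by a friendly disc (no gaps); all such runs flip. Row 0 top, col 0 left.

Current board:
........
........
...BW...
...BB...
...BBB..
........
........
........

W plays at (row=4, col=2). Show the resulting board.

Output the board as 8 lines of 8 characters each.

Place W at (4,2); scan 8 dirs for brackets.
Dir NW: first cell '.' (not opp) -> no flip
Dir N: first cell '.' (not opp) -> no flip
Dir NE: opp run (3,3) capped by W -> flip
Dir W: first cell '.' (not opp) -> no flip
Dir E: opp run (4,3) (4,4) (4,5), next='.' -> no flip
Dir SW: first cell '.' (not opp) -> no flip
Dir S: first cell '.' (not opp) -> no flip
Dir SE: first cell '.' (not opp) -> no flip
All flips: (3,3)

Answer: ........
........
...BW...
...WB...
..WBBB..
........
........
........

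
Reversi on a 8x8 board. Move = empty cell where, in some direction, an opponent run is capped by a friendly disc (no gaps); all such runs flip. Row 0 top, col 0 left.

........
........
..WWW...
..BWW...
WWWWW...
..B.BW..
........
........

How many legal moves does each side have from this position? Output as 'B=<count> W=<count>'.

-- B to move --
(1,1): no bracket -> illegal
(1,2): flips 1 -> legal
(1,3): no bracket -> illegal
(1,4): flips 4 -> legal
(1,5): no bracket -> illegal
(2,1): no bracket -> illegal
(2,5): flips 2 -> legal
(3,0): flips 1 -> legal
(3,1): no bracket -> illegal
(3,5): flips 2 -> legal
(4,5): no bracket -> illegal
(4,6): no bracket -> illegal
(5,0): flips 1 -> legal
(5,1): no bracket -> illegal
(5,3): no bracket -> illegal
(5,6): flips 1 -> legal
(6,4): no bracket -> illegal
(6,5): no bracket -> illegal
(6,6): no bracket -> illegal
B mobility = 7
-- W to move --
(2,1): flips 1 -> legal
(3,1): flips 1 -> legal
(4,5): no bracket -> illegal
(5,1): no bracket -> illegal
(5,3): flips 1 -> legal
(6,1): flips 1 -> legal
(6,2): flips 1 -> legal
(6,3): flips 1 -> legal
(6,4): flips 1 -> legal
(6,5): flips 1 -> legal
W mobility = 8

Answer: B=7 W=8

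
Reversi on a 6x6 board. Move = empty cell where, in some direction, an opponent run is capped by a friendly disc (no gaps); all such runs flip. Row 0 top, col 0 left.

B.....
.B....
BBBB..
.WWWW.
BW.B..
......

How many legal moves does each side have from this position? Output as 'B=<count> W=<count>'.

-- B to move --
(2,4): no bracket -> illegal
(2,5): flips 1 -> legal
(3,0): no bracket -> illegal
(3,5): no bracket -> illegal
(4,2): flips 3 -> legal
(4,4): flips 1 -> legal
(4,5): flips 1 -> legal
(5,0): flips 2 -> legal
(5,1): flips 2 -> legal
(5,2): no bracket -> illegal
B mobility = 6
-- W to move --
(0,1): flips 2 -> legal
(0,2): no bracket -> illegal
(1,0): flips 1 -> legal
(1,2): flips 2 -> legal
(1,3): flips 2 -> legal
(1,4): flips 1 -> legal
(2,4): no bracket -> illegal
(3,0): no bracket -> illegal
(4,2): no bracket -> illegal
(4,4): no bracket -> illegal
(5,0): no bracket -> illegal
(5,1): no bracket -> illegal
(5,2): flips 1 -> legal
(5,3): flips 1 -> legal
(5,4): flips 1 -> legal
W mobility = 8

Answer: B=6 W=8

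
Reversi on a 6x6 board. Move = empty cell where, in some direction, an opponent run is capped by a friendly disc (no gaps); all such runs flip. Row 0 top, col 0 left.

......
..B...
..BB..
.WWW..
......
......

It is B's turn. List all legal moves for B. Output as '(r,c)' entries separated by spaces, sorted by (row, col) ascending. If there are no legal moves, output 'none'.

Answer: (4,0) (4,1) (4,2) (4,3) (4,4)

Derivation:
(2,0): no bracket -> illegal
(2,1): no bracket -> illegal
(2,4): no bracket -> illegal
(3,0): no bracket -> illegal
(3,4): no bracket -> illegal
(4,0): flips 1 -> legal
(4,1): flips 1 -> legal
(4,2): flips 1 -> legal
(4,3): flips 1 -> legal
(4,4): flips 1 -> legal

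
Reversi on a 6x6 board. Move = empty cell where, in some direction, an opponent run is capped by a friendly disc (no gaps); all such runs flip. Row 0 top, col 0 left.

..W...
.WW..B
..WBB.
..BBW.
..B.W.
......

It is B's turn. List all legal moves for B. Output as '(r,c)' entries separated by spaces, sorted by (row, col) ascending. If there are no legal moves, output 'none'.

(0,0): flips 2 -> legal
(0,1): flips 1 -> legal
(0,3): no bracket -> illegal
(1,0): no bracket -> illegal
(1,3): no bracket -> illegal
(2,0): no bracket -> illegal
(2,1): flips 1 -> legal
(2,5): no bracket -> illegal
(3,1): no bracket -> illegal
(3,5): flips 1 -> legal
(4,3): no bracket -> illegal
(4,5): flips 1 -> legal
(5,3): no bracket -> illegal
(5,4): flips 2 -> legal
(5,5): flips 1 -> legal

Answer: (0,0) (0,1) (2,1) (3,5) (4,5) (5,4) (5,5)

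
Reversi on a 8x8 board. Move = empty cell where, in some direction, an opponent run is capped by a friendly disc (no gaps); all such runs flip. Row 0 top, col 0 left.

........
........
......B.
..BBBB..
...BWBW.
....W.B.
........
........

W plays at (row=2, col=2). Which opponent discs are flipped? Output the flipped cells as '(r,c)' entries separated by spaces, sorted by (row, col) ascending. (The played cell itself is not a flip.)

Answer: (3,3)

Derivation:
Dir NW: first cell '.' (not opp) -> no flip
Dir N: first cell '.' (not opp) -> no flip
Dir NE: first cell '.' (not opp) -> no flip
Dir W: first cell '.' (not opp) -> no flip
Dir E: first cell '.' (not opp) -> no flip
Dir SW: first cell '.' (not opp) -> no flip
Dir S: opp run (3,2), next='.' -> no flip
Dir SE: opp run (3,3) capped by W -> flip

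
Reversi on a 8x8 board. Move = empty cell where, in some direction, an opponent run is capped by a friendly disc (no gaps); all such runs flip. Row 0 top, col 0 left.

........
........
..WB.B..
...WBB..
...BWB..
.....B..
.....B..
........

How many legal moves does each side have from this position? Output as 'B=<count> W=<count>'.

Answer: B=5 W=8

Derivation:
-- B to move --
(1,1): flips 3 -> legal
(1,2): no bracket -> illegal
(1,3): no bracket -> illegal
(2,1): flips 1 -> legal
(2,4): no bracket -> illegal
(3,1): no bracket -> illegal
(3,2): flips 1 -> legal
(4,2): no bracket -> illegal
(5,3): flips 1 -> legal
(5,4): flips 1 -> legal
B mobility = 5
-- W to move --
(1,2): no bracket -> illegal
(1,3): flips 1 -> legal
(1,4): no bracket -> illegal
(1,5): no bracket -> illegal
(1,6): no bracket -> illegal
(2,4): flips 2 -> legal
(2,6): flips 1 -> legal
(3,2): no bracket -> illegal
(3,6): flips 2 -> legal
(4,2): flips 1 -> legal
(4,6): flips 1 -> legal
(5,2): no bracket -> illegal
(5,3): flips 1 -> legal
(5,4): no bracket -> illegal
(5,6): no bracket -> illegal
(6,4): no bracket -> illegal
(6,6): flips 1 -> legal
(7,4): no bracket -> illegal
(7,5): no bracket -> illegal
(7,6): no bracket -> illegal
W mobility = 8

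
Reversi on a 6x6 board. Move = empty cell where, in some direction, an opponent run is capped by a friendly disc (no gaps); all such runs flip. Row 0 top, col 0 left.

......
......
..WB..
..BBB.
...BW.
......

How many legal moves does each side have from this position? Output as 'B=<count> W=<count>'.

-- B to move --
(1,1): flips 1 -> legal
(1,2): flips 1 -> legal
(1,3): no bracket -> illegal
(2,1): flips 1 -> legal
(3,1): no bracket -> illegal
(3,5): no bracket -> illegal
(4,5): flips 1 -> legal
(5,3): no bracket -> illegal
(5,4): flips 1 -> legal
(5,5): flips 1 -> legal
B mobility = 6
-- W to move --
(1,2): no bracket -> illegal
(1,3): no bracket -> illegal
(1,4): no bracket -> illegal
(2,1): no bracket -> illegal
(2,4): flips 2 -> legal
(2,5): no bracket -> illegal
(3,1): no bracket -> illegal
(3,5): no bracket -> illegal
(4,1): no bracket -> illegal
(4,2): flips 2 -> legal
(4,5): no bracket -> illegal
(5,2): no bracket -> illegal
(5,3): no bracket -> illegal
(5,4): no bracket -> illegal
W mobility = 2

Answer: B=6 W=2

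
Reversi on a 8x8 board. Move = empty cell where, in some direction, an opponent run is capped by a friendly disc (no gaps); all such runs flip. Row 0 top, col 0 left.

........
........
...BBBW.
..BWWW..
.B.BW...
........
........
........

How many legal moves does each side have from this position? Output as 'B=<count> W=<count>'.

Answer: B=6 W=10

Derivation:
-- B to move --
(1,5): no bracket -> illegal
(1,6): no bracket -> illegal
(1,7): no bracket -> illegal
(2,2): no bracket -> illegal
(2,7): flips 1 -> legal
(3,6): flips 3 -> legal
(3,7): no bracket -> illegal
(4,2): flips 1 -> legal
(4,5): flips 3 -> legal
(4,6): flips 1 -> legal
(5,3): no bracket -> illegal
(5,4): flips 2 -> legal
(5,5): no bracket -> illegal
B mobility = 6
-- W to move --
(1,2): flips 1 -> legal
(1,3): flips 2 -> legal
(1,4): flips 1 -> legal
(1,5): flips 2 -> legal
(1,6): flips 1 -> legal
(2,1): no bracket -> illegal
(2,2): flips 3 -> legal
(3,0): no bracket -> illegal
(3,1): flips 1 -> legal
(3,6): no bracket -> illegal
(4,0): no bracket -> illegal
(4,2): flips 1 -> legal
(5,0): no bracket -> illegal
(5,1): no bracket -> illegal
(5,2): flips 1 -> legal
(5,3): flips 1 -> legal
(5,4): no bracket -> illegal
W mobility = 10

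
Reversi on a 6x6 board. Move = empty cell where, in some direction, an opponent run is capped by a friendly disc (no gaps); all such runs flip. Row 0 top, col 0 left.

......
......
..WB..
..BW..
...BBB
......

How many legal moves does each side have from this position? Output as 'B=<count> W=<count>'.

-- B to move --
(1,1): flips 2 -> legal
(1,2): flips 1 -> legal
(1,3): no bracket -> illegal
(2,1): flips 1 -> legal
(2,4): no bracket -> illegal
(3,1): no bracket -> illegal
(3,4): flips 1 -> legal
(4,2): no bracket -> illegal
B mobility = 4
-- W to move --
(1,2): no bracket -> illegal
(1,3): flips 1 -> legal
(1,4): no bracket -> illegal
(2,1): no bracket -> illegal
(2,4): flips 1 -> legal
(3,1): flips 1 -> legal
(3,4): no bracket -> illegal
(3,5): no bracket -> illegal
(4,1): no bracket -> illegal
(4,2): flips 1 -> legal
(5,2): no bracket -> illegal
(5,3): flips 1 -> legal
(5,4): no bracket -> illegal
(5,5): flips 1 -> legal
W mobility = 6

Answer: B=4 W=6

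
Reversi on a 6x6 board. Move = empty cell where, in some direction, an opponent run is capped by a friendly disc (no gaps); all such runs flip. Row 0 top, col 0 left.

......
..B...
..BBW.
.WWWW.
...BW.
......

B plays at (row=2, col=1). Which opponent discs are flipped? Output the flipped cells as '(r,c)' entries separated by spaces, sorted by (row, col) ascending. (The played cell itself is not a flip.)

Answer: (3,2)

Derivation:
Dir NW: first cell '.' (not opp) -> no flip
Dir N: first cell '.' (not opp) -> no flip
Dir NE: first cell 'B' (not opp) -> no flip
Dir W: first cell '.' (not opp) -> no flip
Dir E: first cell 'B' (not opp) -> no flip
Dir SW: first cell '.' (not opp) -> no flip
Dir S: opp run (3,1), next='.' -> no flip
Dir SE: opp run (3,2) capped by B -> flip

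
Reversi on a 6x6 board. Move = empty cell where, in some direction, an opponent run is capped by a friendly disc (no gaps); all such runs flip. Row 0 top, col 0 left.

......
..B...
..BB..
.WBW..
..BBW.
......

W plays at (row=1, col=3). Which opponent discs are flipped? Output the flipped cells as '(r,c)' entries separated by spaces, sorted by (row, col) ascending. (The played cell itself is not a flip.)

Dir NW: first cell '.' (not opp) -> no flip
Dir N: first cell '.' (not opp) -> no flip
Dir NE: first cell '.' (not opp) -> no flip
Dir W: opp run (1,2), next='.' -> no flip
Dir E: first cell '.' (not opp) -> no flip
Dir SW: opp run (2,2) capped by W -> flip
Dir S: opp run (2,3) capped by W -> flip
Dir SE: first cell '.' (not opp) -> no flip

Answer: (2,2) (2,3)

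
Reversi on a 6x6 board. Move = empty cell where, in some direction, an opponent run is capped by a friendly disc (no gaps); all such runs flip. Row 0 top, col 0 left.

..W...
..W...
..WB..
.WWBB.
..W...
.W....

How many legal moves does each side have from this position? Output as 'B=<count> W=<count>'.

-- B to move --
(0,1): flips 1 -> legal
(0,3): no bracket -> illegal
(1,1): flips 1 -> legal
(1,3): no bracket -> illegal
(2,0): no bracket -> illegal
(2,1): flips 1 -> legal
(3,0): flips 2 -> legal
(4,0): no bracket -> illegal
(4,1): flips 1 -> legal
(4,3): no bracket -> illegal
(5,0): no bracket -> illegal
(5,2): no bracket -> illegal
(5,3): no bracket -> illegal
B mobility = 5
-- W to move --
(1,3): no bracket -> illegal
(1,4): flips 1 -> legal
(2,4): flips 2 -> legal
(2,5): no bracket -> illegal
(3,5): flips 2 -> legal
(4,3): no bracket -> illegal
(4,4): flips 1 -> legal
(4,5): flips 2 -> legal
W mobility = 5

Answer: B=5 W=5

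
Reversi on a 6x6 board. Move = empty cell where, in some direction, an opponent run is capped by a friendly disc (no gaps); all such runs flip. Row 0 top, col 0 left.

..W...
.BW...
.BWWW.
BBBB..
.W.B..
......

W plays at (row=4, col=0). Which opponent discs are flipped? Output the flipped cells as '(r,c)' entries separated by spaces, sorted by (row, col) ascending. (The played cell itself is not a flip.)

Answer: (3,1)

Derivation:
Dir NW: edge -> no flip
Dir N: opp run (3,0), next='.' -> no flip
Dir NE: opp run (3,1) capped by W -> flip
Dir W: edge -> no flip
Dir E: first cell 'W' (not opp) -> no flip
Dir SW: edge -> no flip
Dir S: first cell '.' (not opp) -> no flip
Dir SE: first cell '.' (not opp) -> no flip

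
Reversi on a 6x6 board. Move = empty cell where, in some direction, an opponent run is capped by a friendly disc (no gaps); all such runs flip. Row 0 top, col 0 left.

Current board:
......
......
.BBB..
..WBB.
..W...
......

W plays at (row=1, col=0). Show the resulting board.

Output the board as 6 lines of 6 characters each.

Answer: ......
W.....
.WBB..
..WBB.
..W...
......

Derivation:
Place W at (1,0); scan 8 dirs for brackets.
Dir NW: edge -> no flip
Dir N: first cell '.' (not opp) -> no flip
Dir NE: first cell '.' (not opp) -> no flip
Dir W: edge -> no flip
Dir E: first cell '.' (not opp) -> no flip
Dir SW: edge -> no flip
Dir S: first cell '.' (not opp) -> no flip
Dir SE: opp run (2,1) capped by W -> flip
All flips: (2,1)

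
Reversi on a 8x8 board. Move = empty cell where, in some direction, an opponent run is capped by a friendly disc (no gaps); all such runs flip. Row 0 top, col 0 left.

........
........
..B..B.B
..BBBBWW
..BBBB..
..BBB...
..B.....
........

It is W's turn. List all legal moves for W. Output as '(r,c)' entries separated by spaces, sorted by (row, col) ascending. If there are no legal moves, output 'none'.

Answer: (1,4) (1,7) (3,1) (6,3)

Derivation:
(1,1): no bracket -> illegal
(1,2): no bracket -> illegal
(1,3): no bracket -> illegal
(1,4): flips 1 -> legal
(1,5): no bracket -> illegal
(1,6): no bracket -> illegal
(1,7): flips 1 -> legal
(2,1): no bracket -> illegal
(2,3): no bracket -> illegal
(2,4): no bracket -> illegal
(2,6): no bracket -> illegal
(3,1): flips 4 -> legal
(4,1): no bracket -> illegal
(4,6): no bracket -> illegal
(5,1): no bracket -> illegal
(5,5): no bracket -> illegal
(5,6): no bracket -> illegal
(6,1): no bracket -> illegal
(6,3): flips 2 -> legal
(6,4): no bracket -> illegal
(6,5): no bracket -> illegal
(7,1): no bracket -> illegal
(7,2): no bracket -> illegal
(7,3): no bracket -> illegal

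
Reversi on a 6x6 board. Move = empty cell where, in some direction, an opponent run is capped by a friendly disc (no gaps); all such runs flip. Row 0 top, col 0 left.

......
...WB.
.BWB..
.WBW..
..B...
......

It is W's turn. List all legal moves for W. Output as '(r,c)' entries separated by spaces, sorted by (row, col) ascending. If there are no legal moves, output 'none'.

(0,3): no bracket -> illegal
(0,4): no bracket -> illegal
(0,5): no bracket -> illegal
(1,0): no bracket -> illegal
(1,1): flips 1 -> legal
(1,2): no bracket -> illegal
(1,5): flips 1 -> legal
(2,0): flips 1 -> legal
(2,4): flips 1 -> legal
(2,5): no bracket -> illegal
(3,0): no bracket -> illegal
(3,4): no bracket -> illegal
(4,1): no bracket -> illegal
(4,3): no bracket -> illegal
(5,1): flips 1 -> legal
(5,2): flips 2 -> legal
(5,3): flips 1 -> legal

Answer: (1,1) (1,5) (2,0) (2,4) (5,1) (5,2) (5,3)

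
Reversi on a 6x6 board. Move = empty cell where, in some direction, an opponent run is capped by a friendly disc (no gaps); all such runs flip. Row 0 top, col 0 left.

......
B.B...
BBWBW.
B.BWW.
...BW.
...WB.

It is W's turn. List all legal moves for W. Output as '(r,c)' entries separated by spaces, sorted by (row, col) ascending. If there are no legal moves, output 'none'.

Answer: (0,1) (0,2) (1,3) (3,1) (4,2) (5,2) (5,5)

Derivation:
(0,0): no bracket -> illegal
(0,1): flips 2 -> legal
(0,2): flips 1 -> legal
(0,3): no bracket -> illegal
(1,1): no bracket -> illegal
(1,3): flips 1 -> legal
(1,4): no bracket -> illegal
(3,1): flips 1 -> legal
(4,0): no bracket -> illegal
(4,1): no bracket -> illegal
(4,2): flips 2 -> legal
(4,5): no bracket -> illegal
(5,2): flips 1 -> legal
(5,5): flips 1 -> legal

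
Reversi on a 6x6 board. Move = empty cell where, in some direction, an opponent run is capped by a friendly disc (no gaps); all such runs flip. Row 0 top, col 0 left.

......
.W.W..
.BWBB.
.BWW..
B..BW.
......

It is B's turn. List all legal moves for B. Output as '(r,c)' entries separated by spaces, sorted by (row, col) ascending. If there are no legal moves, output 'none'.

Answer: (0,1) (0,2) (0,3) (0,4) (3,4) (4,1) (4,2) (4,5)

Derivation:
(0,0): no bracket -> illegal
(0,1): flips 1 -> legal
(0,2): flips 1 -> legal
(0,3): flips 1 -> legal
(0,4): flips 2 -> legal
(1,0): no bracket -> illegal
(1,2): no bracket -> illegal
(1,4): no bracket -> illegal
(2,0): no bracket -> illegal
(3,4): flips 2 -> legal
(3,5): no bracket -> illegal
(4,1): flips 1 -> legal
(4,2): flips 1 -> legal
(4,5): flips 1 -> legal
(5,3): no bracket -> illegal
(5,4): no bracket -> illegal
(5,5): no bracket -> illegal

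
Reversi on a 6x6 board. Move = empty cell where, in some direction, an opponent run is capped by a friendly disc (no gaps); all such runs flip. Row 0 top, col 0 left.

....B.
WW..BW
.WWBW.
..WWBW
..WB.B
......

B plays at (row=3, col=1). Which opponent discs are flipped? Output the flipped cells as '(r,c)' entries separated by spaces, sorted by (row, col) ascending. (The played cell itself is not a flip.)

Answer: (3,2) (3,3)

Derivation:
Dir NW: first cell '.' (not opp) -> no flip
Dir N: opp run (2,1) (1,1), next='.' -> no flip
Dir NE: opp run (2,2), next='.' -> no flip
Dir W: first cell '.' (not opp) -> no flip
Dir E: opp run (3,2) (3,3) capped by B -> flip
Dir SW: first cell '.' (not opp) -> no flip
Dir S: first cell '.' (not opp) -> no flip
Dir SE: opp run (4,2), next='.' -> no flip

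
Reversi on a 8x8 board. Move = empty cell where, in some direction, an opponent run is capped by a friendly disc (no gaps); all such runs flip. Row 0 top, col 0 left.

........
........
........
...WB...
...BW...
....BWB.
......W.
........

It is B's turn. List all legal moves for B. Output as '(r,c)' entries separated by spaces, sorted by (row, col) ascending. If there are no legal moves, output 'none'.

(2,2): no bracket -> illegal
(2,3): flips 1 -> legal
(2,4): no bracket -> illegal
(3,2): flips 1 -> legal
(3,5): no bracket -> illegal
(4,2): no bracket -> illegal
(4,5): flips 1 -> legal
(4,6): no bracket -> illegal
(5,3): no bracket -> illegal
(5,7): no bracket -> illegal
(6,4): no bracket -> illegal
(6,5): no bracket -> illegal
(6,7): no bracket -> illegal
(7,5): no bracket -> illegal
(7,6): flips 1 -> legal
(7,7): no bracket -> illegal

Answer: (2,3) (3,2) (4,5) (7,6)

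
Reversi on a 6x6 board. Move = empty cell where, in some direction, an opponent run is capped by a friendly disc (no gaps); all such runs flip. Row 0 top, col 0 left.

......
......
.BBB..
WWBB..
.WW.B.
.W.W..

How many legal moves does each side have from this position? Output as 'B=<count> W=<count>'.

Answer: B=3 W=7

Derivation:
-- B to move --
(2,0): no bracket -> illegal
(4,0): flips 1 -> legal
(4,3): no bracket -> illegal
(5,0): flips 1 -> legal
(5,2): flips 1 -> legal
(5,4): no bracket -> illegal
B mobility = 3
-- W to move --
(1,0): no bracket -> illegal
(1,1): flips 1 -> legal
(1,2): flips 3 -> legal
(1,3): flips 1 -> legal
(1,4): flips 2 -> legal
(2,0): no bracket -> illegal
(2,4): flips 1 -> legal
(3,4): flips 2 -> legal
(3,5): flips 1 -> legal
(4,3): no bracket -> illegal
(4,5): no bracket -> illegal
(5,4): no bracket -> illegal
(5,5): no bracket -> illegal
W mobility = 7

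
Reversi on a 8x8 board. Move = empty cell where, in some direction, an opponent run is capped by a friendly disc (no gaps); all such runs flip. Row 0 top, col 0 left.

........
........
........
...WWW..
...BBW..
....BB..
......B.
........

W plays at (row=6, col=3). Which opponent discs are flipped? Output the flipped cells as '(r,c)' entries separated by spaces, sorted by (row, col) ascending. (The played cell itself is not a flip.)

Answer: (5,4)

Derivation:
Dir NW: first cell '.' (not opp) -> no flip
Dir N: first cell '.' (not opp) -> no flip
Dir NE: opp run (5,4) capped by W -> flip
Dir W: first cell '.' (not opp) -> no flip
Dir E: first cell '.' (not opp) -> no flip
Dir SW: first cell '.' (not opp) -> no flip
Dir S: first cell '.' (not opp) -> no flip
Dir SE: first cell '.' (not opp) -> no flip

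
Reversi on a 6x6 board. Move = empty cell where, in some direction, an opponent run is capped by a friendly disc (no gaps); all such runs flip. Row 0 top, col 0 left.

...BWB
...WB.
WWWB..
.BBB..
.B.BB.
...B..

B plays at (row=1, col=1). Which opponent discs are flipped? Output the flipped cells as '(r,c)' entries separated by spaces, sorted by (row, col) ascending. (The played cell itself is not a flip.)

Dir NW: first cell '.' (not opp) -> no flip
Dir N: first cell '.' (not opp) -> no flip
Dir NE: first cell '.' (not opp) -> no flip
Dir W: first cell '.' (not opp) -> no flip
Dir E: first cell '.' (not opp) -> no flip
Dir SW: opp run (2,0), next=edge -> no flip
Dir S: opp run (2,1) capped by B -> flip
Dir SE: opp run (2,2) capped by B -> flip

Answer: (2,1) (2,2)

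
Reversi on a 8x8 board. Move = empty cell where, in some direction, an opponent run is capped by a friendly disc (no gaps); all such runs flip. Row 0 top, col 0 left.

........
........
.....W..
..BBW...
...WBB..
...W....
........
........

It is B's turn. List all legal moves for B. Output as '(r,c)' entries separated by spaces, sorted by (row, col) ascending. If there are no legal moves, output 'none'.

Answer: (2,3) (2,4) (3,5) (4,2) (5,4) (6,2) (6,3)

Derivation:
(1,4): no bracket -> illegal
(1,5): no bracket -> illegal
(1,6): no bracket -> illegal
(2,3): flips 1 -> legal
(2,4): flips 1 -> legal
(2,6): no bracket -> illegal
(3,5): flips 1 -> legal
(3,6): no bracket -> illegal
(4,2): flips 1 -> legal
(5,2): no bracket -> illegal
(5,4): flips 1 -> legal
(6,2): flips 1 -> legal
(6,3): flips 2 -> legal
(6,4): no bracket -> illegal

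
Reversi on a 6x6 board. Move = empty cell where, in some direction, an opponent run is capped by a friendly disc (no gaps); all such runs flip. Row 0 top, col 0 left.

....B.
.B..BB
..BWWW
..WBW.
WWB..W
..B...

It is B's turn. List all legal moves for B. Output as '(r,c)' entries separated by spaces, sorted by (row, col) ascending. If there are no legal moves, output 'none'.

(1,2): no bracket -> illegal
(1,3): flips 1 -> legal
(2,1): no bracket -> illegal
(3,0): flips 1 -> legal
(3,1): flips 1 -> legal
(3,5): flips 2 -> legal
(4,3): no bracket -> illegal
(4,4): flips 2 -> legal
(5,0): flips 3 -> legal
(5,1): no bracket -> illegal
(5,4): no bracket -> illegal
(5,5): no bracket -> illegal

Answer: (1,3) (3,0) (3,1) (3,5) (4,4) (5,0)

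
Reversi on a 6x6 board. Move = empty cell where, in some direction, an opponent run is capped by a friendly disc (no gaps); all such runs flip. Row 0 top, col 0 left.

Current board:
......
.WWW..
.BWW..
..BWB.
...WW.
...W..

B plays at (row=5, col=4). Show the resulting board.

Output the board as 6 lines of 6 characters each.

Place B at (5,4); scan 8 dirs for brackets.
Dir NW: opp run (4,3) capped by B -> flip
Dir N: opp run (4,4) capped by B -> flip
Dir NE: first cell '.' (not opp) -> no flip
Dir W: opp run (5,3), next='.' -> no flip
Dir E: first cell '.' (not opp) -> no flip
Dir SW: edge -> no flip
Dir S: edge -> no flip
Dir SE: edge -> no flip
All flips: (4,3) (4,4)

Answer: ......
.WWW..
.BWW..
..BWB.
...BB.
...WB.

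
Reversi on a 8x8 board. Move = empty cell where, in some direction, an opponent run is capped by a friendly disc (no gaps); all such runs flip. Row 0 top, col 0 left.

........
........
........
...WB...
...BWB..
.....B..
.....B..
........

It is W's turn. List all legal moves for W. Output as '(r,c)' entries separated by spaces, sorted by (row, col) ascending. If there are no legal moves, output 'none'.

Answer: (2,4) (3,5) (4,2) (4,6) (5,3) (6,6)

Derivation:
(2,3): no bracket -> illegal
(2,4): flips 1 -> legal
(2,5): no bracket -> illegal
(3,2): no bracket -> illegal
(3,5): flips 1 -> legal
(3,6): no bracket -> illegal
(4,2): flips 1 -> legal
(4,6): flips 1 -> legal
(5,2): no bracket -> illegal
(5,3): flips 1 -> legal
(5,4): no bracket -> illegal
(5,6): no bracket -> illegal
(6,4): no bracket -> illegal
(6,6): flips 1 -> legal
(7,4): no bracket -> illegal
(7,5): no bracket -> illegal
(7,6): no bracket -> illegal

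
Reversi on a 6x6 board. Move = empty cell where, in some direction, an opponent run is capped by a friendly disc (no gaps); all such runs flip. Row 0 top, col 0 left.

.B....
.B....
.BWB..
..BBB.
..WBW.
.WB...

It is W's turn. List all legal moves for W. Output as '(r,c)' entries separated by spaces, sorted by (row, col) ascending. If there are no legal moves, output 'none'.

(0,0): flips 1 -> legal
(0,2): no bracket -> illegal
(1,0): no bracket -> illegal
(1,2): no bracket -> illegal
(1,3): no bracket -> illegal
(1,4): no bracket -> illegal
(2,0): flips 1 -> legal
(2,4): flips 3 -> legal
(2,5): no bracket -> illegal
(3,0): no bracket -> illegal
(3,1): no bracket -> illegal
(3,5): no bracket -> illegal
(4,1): no bracket -> illegal
(4,5): no bracket -> illegal
(5,3): flips 1 -> legal
(5,4): no bracket -> illegal

Answer: (0,0) (2,0) (2,4) (5,3)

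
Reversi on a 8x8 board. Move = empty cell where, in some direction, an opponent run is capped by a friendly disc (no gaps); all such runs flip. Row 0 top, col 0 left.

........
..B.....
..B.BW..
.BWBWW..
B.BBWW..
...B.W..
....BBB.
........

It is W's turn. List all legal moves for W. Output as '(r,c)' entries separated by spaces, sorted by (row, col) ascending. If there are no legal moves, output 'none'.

Answer: (0,2) (1,1) (1,3) (1,4) (2,3) (3,0) (4,1) (5,2) (5,4) (6,2) (7,3) (7,5) (7,7)

Derivation:
(0,1): no bracket -> illegal
(0,2): flips 2 -> legal
(0,3): no bracket -> illegal
(1,1): flips 2 -> legal
(1,3): flips 1 -> legal
(1,4): flips 1 -> legal
(1,5): no bracket -> illegal
(2,0): no bracket -> illegal
(2,1): no bracket -> illegal
(2,3): flips 1 -> legal
(3,0): flips 1 -> legal
(4,1): flips 2 -> legal
(5,0): no bracket -> illegal
(5,1): no bracket -> illegal
(5,2): flips 2 -> legal
(5,4): flips 1 -> legal
(5,6): no bracket -> illegal
(5,7): no bracket -> illegal
(6,2): flips 1 -> legal
(6,3): no bracket -> illegal
(6,7): no bracket -> illegal
(7,3): flips 1 -> legal
(7,4): no bracket -> illegal
(7,5): flips 1 -> legal
(7,6): no bracket -> illegal
(7,7): flips 1 -> legal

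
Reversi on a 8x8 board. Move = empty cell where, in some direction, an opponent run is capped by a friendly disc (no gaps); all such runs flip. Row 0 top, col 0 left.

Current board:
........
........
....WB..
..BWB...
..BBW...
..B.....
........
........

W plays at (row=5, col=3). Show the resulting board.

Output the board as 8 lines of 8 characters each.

Place W at (5,3); scan 8 dirs for brackets.
Dir NW: opp run (4,2), next='.' -> no flip
Dir N: opp run (4,3) capped by W -> flip
Dir NE: first cell 'W' (not opp) -> no flip
Dir W: opp run (5,2), next='.' -> no flip
Dir E: first cell '.' (not opp) -> no flip
Dir SW: first cell '.' (not opp) -> no flip
Dir S: first cell '.' (not opp) -> no flip
Dir SE: first cell '.' (not opp) -> no flip
All flips: (4,3)

Answer: ........
........
....WB..
..BWB...
..BWW...
..BW....
........
........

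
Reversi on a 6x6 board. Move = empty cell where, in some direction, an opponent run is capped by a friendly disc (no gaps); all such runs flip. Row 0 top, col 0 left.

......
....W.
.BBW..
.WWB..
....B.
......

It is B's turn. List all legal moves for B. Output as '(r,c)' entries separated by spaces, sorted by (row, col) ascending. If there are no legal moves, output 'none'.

(0,3): no bracket -> illegal
(0,4): no bracket -> illegal
(0,5): no bracket -> illegal
(1,2): no bracket -> illegal
(1,3): flips 1 -> legal
(1,5): no bracket -> illegal
(2,0): no bracket -> illegal
(2,4): flips 1 -> legal
(2,5): no bracket -> illegal
(3,0): flips 2 -> legal
(3,4): no bracket -> illegal
(4,0): flips 1 -> legal
(4,1): flips 1 -> legal
(4,2): flips 1 -> legal
(4,3): flips 1 -> legal

Answer: (1,3) (2,4) (3,0) (4,0) (4,1) (4,2) (4,3)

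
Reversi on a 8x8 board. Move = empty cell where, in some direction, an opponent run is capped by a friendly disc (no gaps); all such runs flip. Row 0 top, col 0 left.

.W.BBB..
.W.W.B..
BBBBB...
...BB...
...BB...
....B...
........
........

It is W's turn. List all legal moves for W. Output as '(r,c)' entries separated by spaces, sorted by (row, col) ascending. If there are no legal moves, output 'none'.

Answer: (3,1) (3,5) (5,3) (5,5)

Derivation:
(0,2): no bracket -> illegal
(0,6): no bracket -> illegal
(1,0): no bracket -> illegal
(1,2): no bracket -> illegal
(1,4): no bracket -> illegal
(1,6): no bracket -> illegal
(2,5): no bracket -> illegal
(2,6): no bracket -> illegal
(3,0): no bracket -> illegal
(3,1): flips 2 -> legal
(3,2): no bracket -> illegal
(3,5): flips 1 -> legal
(4,2): no bracket -> illegal
(4,5): no bracket -> illegal
(5,2): no bracket -> illegal
(5,3): flips 3 -> legal
(5,5): flips 3 -> legal
(6,3): no bracket -> illegal
(6,4): no bracket -> illegal
(6,5): no bracket -> illegal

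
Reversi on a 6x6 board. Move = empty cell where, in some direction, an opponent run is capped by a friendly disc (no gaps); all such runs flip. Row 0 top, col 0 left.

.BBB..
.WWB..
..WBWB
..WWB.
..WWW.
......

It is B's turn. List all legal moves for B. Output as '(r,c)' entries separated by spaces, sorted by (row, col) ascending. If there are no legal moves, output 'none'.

(0,0): no bracket -> illegal
(1,0): flips 2 -> legal
(1,4): flips 1 -> legal
(1,5): no bracket -> illegal
(2,0): flips 1 -> legal
(2,1): flips 3 -> legal
(3,1): flips 3 -> legal
(3,5): flips 1 -> legal
(4,1): flips 1 -> legal
(4,5): no bracket -> illegal
(5,1): no bracket -> illegal
(5,2): flips 5 -> legal
(5,3): flips 2 -> legal
(5,4): flips 1 -> legal
(5,5): no bracket -> illegal

Answer: (1,0) (1,4) (2,0) (2,1) (3,1) (3,5) (4,1) (5,2) (5,3) (5,4)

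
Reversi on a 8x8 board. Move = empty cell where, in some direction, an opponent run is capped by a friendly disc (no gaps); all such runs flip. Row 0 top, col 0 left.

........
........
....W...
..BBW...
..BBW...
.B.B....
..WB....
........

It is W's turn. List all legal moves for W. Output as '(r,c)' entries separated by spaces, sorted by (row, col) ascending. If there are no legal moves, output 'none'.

(2,1): no bracket -> illegal
(2,2): flips 1 -> legal
(2,3): no bracket -> illegal
(3,1): flips 2 -> legal
(4,0): flips 1 -> legal
(4,1): flips 2 -> legal
(5,0): no bracket -> illegal
(5,2): flips 1 -> legal
(5,4): no bracket -> illegal
(6,0): flips 3 -> legal
(6,1): no bracket -> illegal
(6,4): flips 1 -> legal
(7,2): no bracket -> illegal
(7,3): no bracket -> illegal
(7,4): no bracket -> illegal

Answer: (2,2) (3,1) (4,0) (4,1) (5,2) (6,0) (6,4)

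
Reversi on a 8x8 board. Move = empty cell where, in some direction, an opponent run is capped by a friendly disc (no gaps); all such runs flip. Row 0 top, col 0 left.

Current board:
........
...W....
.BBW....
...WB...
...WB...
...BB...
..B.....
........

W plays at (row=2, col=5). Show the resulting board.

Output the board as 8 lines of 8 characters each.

Place W at (2,5); scan 8 dirs for brackets.
Dir NW: first cell '.' (not opp) -> no flip
Dir N: first cell '.' (not opp) -> no flip
Dir NE: first cell '.' (not opp) -> no flip
Dir W: first cell '.' (not opp) -> no flip
Dir E: first cell '.' (not opp) -> no flip
Dir SW: opp run (3,4) capped by W -> flip
Dir S: first cell '.' (not opp) -> no flip
Dir SE: first cell '.' (not opp) -> no flip
All flips: (3,4)

Answer: ........
...W....
.BBW.W..
...WW...
...WB...
...BB...
..B.....
........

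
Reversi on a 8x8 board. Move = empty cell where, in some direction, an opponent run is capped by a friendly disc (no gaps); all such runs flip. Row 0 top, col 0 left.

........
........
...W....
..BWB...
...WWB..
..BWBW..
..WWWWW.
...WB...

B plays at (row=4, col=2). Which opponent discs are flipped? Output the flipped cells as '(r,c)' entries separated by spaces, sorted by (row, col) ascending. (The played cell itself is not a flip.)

Dir NW: first cell '.' (not opp) -> no flip
Dir N: first cell 'B' (not opp) -> no flip
Dir NE: opp run (3,3), next='.' -> no flip
Dir W: first cell '.' (not opp) -> no flip
Dir E: opp run (4,3) (4,4) capped by B -> flip
Dir SW: first cell '.' (not opp) -> no flip
Dir S: first cell 'B' (not opp) -> no flip
Dir SE: opp run (5,3) (6,4), next='.' -> no flip

Answer: (4,3) (4,4)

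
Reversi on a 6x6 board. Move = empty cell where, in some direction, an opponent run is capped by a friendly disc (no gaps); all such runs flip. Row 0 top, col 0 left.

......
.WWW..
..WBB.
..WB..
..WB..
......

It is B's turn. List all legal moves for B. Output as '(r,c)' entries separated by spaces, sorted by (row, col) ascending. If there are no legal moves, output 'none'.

Answer: (0,0) (0,1) (0,2) (0,3) (2,1) (3,1) (4,1) (5,1)

Derivation:
(0,0): flips 2 -> legal
(0,1): flips 1 -> legal
(0,2): flips 1 -> legal
(0,3): flips 1 -> legal
(0,4): no bracket -> illegal
(1,0): no bracket -> illegal
(1,4): no bracket -> illegal
(2,0): no bracket -> illegal
(2,1): flips 2 -> legal
(3,1): flips 1 -> legal
(4,1): flips 2 -> legal
(5,1): flips 1 -> legal
(5,2): no bracket -> illegal
(5,3): no bracket -> illegal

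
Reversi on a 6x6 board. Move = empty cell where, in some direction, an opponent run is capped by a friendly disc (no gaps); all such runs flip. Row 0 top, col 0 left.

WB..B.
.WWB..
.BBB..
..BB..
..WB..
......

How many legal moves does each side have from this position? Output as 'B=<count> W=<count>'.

-- B to move --
(0,2): flips 1 -> legal
(0,3): flips 1 -> legal
(1,0): flips 2 -> legal
(2,0): no bracket -> illegal
(3,1): no bracket -> illegal
(4,1): flips 1 -> legal
(5,1): flips 1 -> legal
(5,2): flips 1 -> legal
(5,3): no bracket -> illegal
B mobility = 6
-- W to move --
(0,2): flips 1 -> legal
(0,3): no bracket -> illegal
(0,5): no bracket -> illegal
(1,0): no bracket -> illegal
(1,4): flips 1 -> legal
(1,5): no bracket -> illegal
(2,0): no bracket -> illegal
(2,4): flips 1 -> legal
(3,0): flips 1 -> legal
(3,1): flips 1 -> legal
(3,4): flips 1 -> legal
(4,1): no bracket -> illegal
(4,4): flips 3 -> legal
(5,2): no bracket -> illegal
(5,3): no bracket -> illegal
(5,4): no bracket -> illegal
W mobility = 7

Answer: B=6 W=7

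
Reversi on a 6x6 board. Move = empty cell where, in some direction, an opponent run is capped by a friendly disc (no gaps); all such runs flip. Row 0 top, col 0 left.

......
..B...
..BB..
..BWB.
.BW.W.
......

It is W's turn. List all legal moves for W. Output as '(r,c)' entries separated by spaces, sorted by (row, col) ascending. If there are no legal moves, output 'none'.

Answer: (0,2) (1,1) (1,3) (2,4) (3,1) (3,5) (4,0)

Derivation:
(0,1): no bracket -> illegal
(0,2): flips 3 -> legal
(0,3): no bracket -> illegal
(1,1): flips 1 -> legal
(1,3): flips 1 -> legal
(1,4): no bracket -> illegal
(2,1): no bracket -> illegal
(2,4): flips 1 -> legal
(2,5): no bracket -> illegal
(3,0): no bracket -> illegal
(3,1): flips 1 -> legal
(3,5): flips 1 -> legal
(4,0): flips 1 -> legal
(4,3): no bracket -> illegal
(4,5): no bracket -> illegal
(5,0): no bracket -> illegal
(5,1): no bracket -> illegal
(5,2): no bracket -> illegal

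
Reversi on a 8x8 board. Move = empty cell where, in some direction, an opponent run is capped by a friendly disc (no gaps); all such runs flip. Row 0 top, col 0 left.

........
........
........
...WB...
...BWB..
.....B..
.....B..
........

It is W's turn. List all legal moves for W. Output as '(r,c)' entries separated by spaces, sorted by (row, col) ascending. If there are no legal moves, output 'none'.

Answer: (2,4) (3,5) (4,2) (4,6) (5,3) (6,6)

Derivation:
(2,3): no bracket -> illegal
(2,4): flips 1 -> legal
(2,5): no bracket -> illegal
(3,2): no bracket -> illegal
(3,5): flips 1 -> legal
(3,6): no bracket -> illegal
(4,2): flips 1 -> legal
(4,6): flips 1 -> legal
(5,2): no bracket -> illegal
(5,3): flips 1 -> legal
(5,4): no bracket -> illegal
(5,6): no bracket -> illegal
(6,4): no bracket -> illegal
(6,6): flips 1 -> legal
(7,4): no bracket -> illegal
(7,5): no bracket -> illegal
(7,6): no bracket -> illegal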